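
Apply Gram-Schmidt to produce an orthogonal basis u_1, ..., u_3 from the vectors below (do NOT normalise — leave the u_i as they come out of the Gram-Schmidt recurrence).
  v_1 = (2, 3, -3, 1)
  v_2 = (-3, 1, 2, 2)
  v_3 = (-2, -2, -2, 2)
Orthogonal basis:
  u_1 = (2, 3, -3, 1)
  u_2 = (-55/23, 44/23, 25/23, 53/23)
  u_3 = (-96/73, -784/365, -182/73, 582/365)

Apply the Gram-Schmidt recurrence
  u_1 = v_1
  u_i = v_i − Σ_{j<i} ((v_i · u_j) / (u_j · u_j)) · u_j.

Step by step this gives:
  u_1 = (2, 3, -3, 1)
  u_2 = (-55/23, 44/23, 25/23, 53/23)
  u_3 = (-96/73, -784/365, -182/73, 582/365)

Orthogonality check:
  u_2 · u_1 = 0 (should be 0)
  u_3 · u_1 = 0 (should be 0)
  u_3 · u_2 = 0 (should be 0)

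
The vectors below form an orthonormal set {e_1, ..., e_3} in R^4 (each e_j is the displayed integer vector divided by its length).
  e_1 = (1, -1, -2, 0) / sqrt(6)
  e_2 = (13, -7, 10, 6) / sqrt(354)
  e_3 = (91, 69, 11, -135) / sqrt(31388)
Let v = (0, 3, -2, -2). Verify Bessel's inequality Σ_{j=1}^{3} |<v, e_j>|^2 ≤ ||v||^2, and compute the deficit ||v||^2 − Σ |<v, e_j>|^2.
Σ |<v, e_j>|^2 = 1117/76; ||v||^2 = 17; deficit = 175/76

Write each e_j = u_j / sqrt(<u_j, u_j>) where u_j is the displayed integer vector. Then <v, e_j> = <v, u_j> / sqrt(<u_j, u_j>), so |<v, e_j>|^2 = <v, u_j>^2 / <u_j, u_j>.
Coefficients: <v, e_1> = 1/sqrt(6), <v, e_2> = -53/sqrt(354), <v, e_3> = 455/sqrt(31388).
Square and sum: Σ |<v, e_j>|^2 = 1117/76.
Compute ||v||^2 = v·v = 17.
Deficit = 17 − 1117/76 = 175/76 ≥ 0, confirming Bessel's inequality. (The deficit equals ||v − Σ <v,e_j> e_j||^2, the squared distance from v to span{e_j}.)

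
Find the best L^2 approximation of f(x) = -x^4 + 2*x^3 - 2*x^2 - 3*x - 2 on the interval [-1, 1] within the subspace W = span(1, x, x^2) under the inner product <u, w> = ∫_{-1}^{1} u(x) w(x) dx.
g(x) = -20*x^2/7 - 9*x/5 - 67/35

The best approximation g ∈ W is the orthogonal projection of f onto W. Writing g = a_0 + a_1 x + a_2 x^2, the coefficients solve the normal equations G · a = b where
  G_{ij} = <φ_i, φ_j> and b_i = <f, φ_i>, with φ_0 = 1, φ_1 = x, φ_2 = x^2.
G =
  [2, 0, 2/3]
  [0, 2/3, 0]
  [2/3, 0, 2/5],
b = (-86/15, -6/5, -254/105).
Solving gives a_0 = -67/35, a_1 = -9/5, a_2 = -20/7, so
  g(x) = -20*x^2/7 - 9*x/5 - 67/35.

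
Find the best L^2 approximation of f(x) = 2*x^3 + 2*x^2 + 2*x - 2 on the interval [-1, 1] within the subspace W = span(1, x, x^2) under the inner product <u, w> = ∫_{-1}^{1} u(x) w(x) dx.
g(x) = 2*x^2 + 16*x/5 - 2

The best approximation g ∈ W is the orthogonal projection of f onto W. Writing g = a_0 + a_1 x + a_2 x^2, the coefficients solve the normal equations G · a = b where
  G_{ij} = <φ_i, φ_j> and b_i = <f, φ_i>, with φ_0 = 1, φ_1 = x, φ_2 = x^2.
G =
  [2, 0, 2/3]
  [0, 2/3, 0]
  [2/3, 0, 2/5],
b = (-8/3, 32/15, -8/15).
Solving gives a_0 = -2, a_1 = 16/5, a_2 = 2, so
  g(x) = 2*x^2 + 16*x/5 - 2.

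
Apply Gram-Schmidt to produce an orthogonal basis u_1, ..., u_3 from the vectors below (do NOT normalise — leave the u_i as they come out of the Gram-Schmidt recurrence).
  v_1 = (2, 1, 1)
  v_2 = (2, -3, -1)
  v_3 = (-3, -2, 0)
Orthogonal basis:
  u_1 = (2, 1, 1)
  u_2 = (2, -3, -1)
  u_3 = (-1/3, -2/3, 4/3)

Apply the Gram-Schmidt recurrence
  u_1 = v_1
  u_i = v_i − Σ_{j<i} ((v_i · u_j) / (u_j · u_j)) · u_j.

Step by step this gives:
  u_1 = (2, 1, 1)
  u_2 = (2, -3, -1)
  u_3 = (-1/3, -2/3, 4/3)

Orthogonality check:
  u_2 · u_1 = 0 (should be 0)
  u_3 · u_1 = 0 (should be 0)
  u_3 · u_2 = 0 (should be 0)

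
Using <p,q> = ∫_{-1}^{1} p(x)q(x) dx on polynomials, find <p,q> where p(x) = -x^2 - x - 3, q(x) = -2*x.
<p,q> = 4/3

Expand the product: p(x)·q(x) = 2*x^3 + 2*x^2 + 6*x.
∫_{-1}^{1} of each monomial x^k gives [2/(k+1) if k even, 0 if k odd]. Integrating term-by-term (or equivalently evaluating the antiderivative F(x) = x^4/2 + 2*x^3/3 + 3*x^2 at the endpoints):
  F(1) − F(−1) = 25/6 − (17/6) = 4/3.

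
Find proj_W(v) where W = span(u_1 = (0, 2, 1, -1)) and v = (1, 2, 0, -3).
proj_W(v) = (0, 7/3, 7/6, -7/6)

Set up U = [u_1 | ... | u_1] ∈ R^(4×1). The projector onto W = col(U) is P = U (U^T U)^(-1) U^T.
Compute U^T U =
  [6],
and U^T v = (7).
Solve U^T U · c = U^T v for the coefficients: c = (7/6). The projection is proj_W(v) = U c.
Check: (v - proj_W(v)) · u_1 = 0  (should be 0).
Result: proj_W(v) = (0, 7/3, 7/6, -7/6).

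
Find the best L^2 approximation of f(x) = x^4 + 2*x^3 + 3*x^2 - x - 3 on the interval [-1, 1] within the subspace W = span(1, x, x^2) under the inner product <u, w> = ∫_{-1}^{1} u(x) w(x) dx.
g(x) = 27*x^2/7 + x/5 - 108/35

The best approximation g ∈ W is the orthogonal projection of f onto W. Writing g = a_0 + a_1 x + a_2 x^2, the coefficients solve the normal equations G · a = b where
  G_{ij} = <φ_i, φ_j> and b_i = <f, φ_i>, with φ_0 = 1, φ_1 = x, φ_2 = x^2.
G =
  [2, 0, 2/3]
  [0, 2/3, 0]
  [2/3, 0, 2/5],
b = (-18/5, 2/15, -18/35).
Solving gives a_0 = -108/35, a_1 = 1/5, a_2 = 27/7, so
  g(x) = 27*x^2/7 + x/5 - 108/35.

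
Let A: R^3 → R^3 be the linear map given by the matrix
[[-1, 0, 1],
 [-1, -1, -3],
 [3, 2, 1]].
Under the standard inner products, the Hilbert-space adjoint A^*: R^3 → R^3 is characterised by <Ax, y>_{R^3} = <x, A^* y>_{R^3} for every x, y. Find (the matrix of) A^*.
A^* = A^T =
[[-1, -1, 3],
 [0, -1, 2],
 [1, -3, 1]]

For real matrices with standard dot products, the defining identity <Ax, y> = <x, A^* y> gives (Ax)^T y = x^T (A^*) y, i.e. x^T A^T y = x^T (A^*) y. Since this holds for all x, y, we must have A^* = A^T. Therefore
A^* =
[[-1, -1, 3],
 [0, -1, 2],
 [1, -3, 1]].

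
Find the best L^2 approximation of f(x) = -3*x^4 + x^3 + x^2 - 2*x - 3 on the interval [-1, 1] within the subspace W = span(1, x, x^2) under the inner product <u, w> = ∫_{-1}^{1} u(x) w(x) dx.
g(x) = -11*x^2/7 - 7*x/5 - 96/35

The best approximation g ∈ W is the orthogonal projection of f onto W. Writing g = a_0 + a_1 x + a_2 x^2, the coefficients solve the normal equations G · a = b where
  G_{ij} = <φ_i, φ_j> and b_i = <f, φ_i>, with φ_0 = 1, φ_1 = x, φ_2 = x^2.
G =
  [2, 0, 2/3]
  [0, 2/3, 0]
  [2/3, 0, 2/5],
b = (-98/15, -14/15, -86/35).
Solving gives a_0 = -96/35, a_1 = -7/5, a_2 = -11/7, so
  g(x) = -11*x^2/7 - 7*x/5 - 96/35.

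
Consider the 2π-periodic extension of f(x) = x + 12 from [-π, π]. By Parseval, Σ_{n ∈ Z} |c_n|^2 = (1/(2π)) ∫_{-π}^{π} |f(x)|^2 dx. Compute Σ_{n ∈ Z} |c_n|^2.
Σ |c_n|^2 = π^2/3 + 144

Expand and integrate term by term over [-π, π]:
  ∫ (x)^2 dx = 1·(2π^3/3); ∫ 2·1·(12)·x dx = 0 (odd integrand); ∫ 12^2 dx = 144·2π.
So (1/(2π)) ∫_{-π}^{π} (x + 12)^2 dx = 1π^2/3 + 144 = π^2/3 + 144.
Parseval ⇒ Σ |c_n|^2 = π^2/3 + 144.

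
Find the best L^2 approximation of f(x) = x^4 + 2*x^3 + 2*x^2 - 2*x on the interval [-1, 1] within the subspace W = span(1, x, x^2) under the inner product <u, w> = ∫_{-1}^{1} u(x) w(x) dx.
g(x) = 20*x^2/7 - 4*x/5 - 3/35

The best approximation g ∈ W is the orthogonal projection of f onto W. Writing g = a_0 + a_1 x + a_2 x^2, the coefficients solve the normal equations G · a = b where
  G_{ij} = <φ_i, φ_j> and b_i = <f, φ_i>, with φ_0 = 1, φ_1 = x, φ_2 = x^2.
G =
  [2, 0, 2/3]
  [0, 2/3, 0]
  [2/3, 0, 2/5],
b = (26/15, -8/15, 38/35).
Solving gives a_0 = -3/35, a_1 = -4/5, a_2 = 20/7, so
  g(x) = 20*x^2/7 - 4*x/5 - 3/35.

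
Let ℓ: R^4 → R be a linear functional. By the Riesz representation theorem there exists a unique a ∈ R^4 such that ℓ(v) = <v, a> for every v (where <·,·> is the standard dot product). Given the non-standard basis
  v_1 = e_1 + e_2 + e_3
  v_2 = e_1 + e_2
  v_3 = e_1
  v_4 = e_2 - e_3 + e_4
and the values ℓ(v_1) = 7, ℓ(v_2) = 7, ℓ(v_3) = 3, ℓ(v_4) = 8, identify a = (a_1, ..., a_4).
a = (3, 4, 0, 4)

Write a = (a_1, ..., a_4) in the standard basis. For each basis vector v_i, ℓ(v_i) = <v_i, a> is a linear equation in the a_j's. Collect the n equations into a matrix system V a = ℓ, where row i of V is v_i (expressed in the standard basis). Since V is invertible (lower-triangular with 1s on the diagonal, up to permutation), solve by back-substitution:
  V =
[[1, 1, 1, 0],
 [1, 1, 0, 0],
 [1, 0, 0, 0],
 [0, 1, -1, 1]]
  V a = (7, 7, 3, 8)
Solving gives a = (3, 4, 0, 4).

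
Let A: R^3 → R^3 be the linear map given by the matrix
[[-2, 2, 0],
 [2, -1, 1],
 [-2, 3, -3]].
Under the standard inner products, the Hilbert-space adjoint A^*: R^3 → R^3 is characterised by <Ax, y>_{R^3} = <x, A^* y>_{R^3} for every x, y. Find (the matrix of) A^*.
A^* = A^T =
[[-2, 2, -2],
 [2, -1, 3],
 [0, 1, -3]]

For real matrices with standard dot products, the defining identity <Ax, y> = <x, A^* y> gives (Ax)^T y = x^T (A^*) y, i.e. x^T A^T y = x^T (A^*) y. Since this holds for all x, y, we must have A^* = A^T. Therefore
A^* =
[[-2, 2, -2],
 [2, -1, 3],
 [0, 1, -3]].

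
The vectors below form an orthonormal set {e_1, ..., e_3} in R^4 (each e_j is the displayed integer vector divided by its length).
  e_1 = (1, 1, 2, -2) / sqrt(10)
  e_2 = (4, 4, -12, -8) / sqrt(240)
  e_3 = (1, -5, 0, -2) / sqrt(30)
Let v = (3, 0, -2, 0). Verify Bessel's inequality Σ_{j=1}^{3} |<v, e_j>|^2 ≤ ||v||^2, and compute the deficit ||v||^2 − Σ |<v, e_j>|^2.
Σ |<v, e_j>|^2 = 29/5; ||v||^2 = 13; deficit = 36/5

Write each e_j = u_j / sqrt(<u_j, u_j>) where u_j is the displayed integer vector. Then <v, e_j> = <v, u_j> / sqrt(<u_j, u_j>), so |<v, e_j>|^2 = <v, u_j>^2 / <u_j, u_j>.
Coefficients: <v, e_1> = -1/sqrt(10), <v, e_2> = 36/sqrt(240), <v, e_3> = 3/sqrt(30).
Square and sum: Σ |<v, e_j>|^2 = 29/5.
Compute ||v||^2 = v·v = 13.
Deficit = 13 − 29/5 = 36/5 ≥ 0, confirming Bessel's inequality. (The deficit equals ||v − Σ <v,e_j> e_j||^2, the squared distance from v to span{e_j}.)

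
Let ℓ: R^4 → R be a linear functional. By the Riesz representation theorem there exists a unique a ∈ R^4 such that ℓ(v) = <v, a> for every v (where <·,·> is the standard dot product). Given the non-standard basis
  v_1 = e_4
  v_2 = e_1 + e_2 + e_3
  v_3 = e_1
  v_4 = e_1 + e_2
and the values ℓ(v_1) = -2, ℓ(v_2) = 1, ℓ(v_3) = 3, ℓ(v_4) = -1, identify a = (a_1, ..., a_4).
a = (3, -4, 2, -2)

Write a = (a_1, ..., a_4) in the standard basis. For each basis vector v_i, ℓ(v_i) = <v_i, a> is a linear equation in the a_j's. Collect the n equations into a matrix system V a = ℓ, where row i of V is v_i (expressed in the standard basis). Since V is invertible (lower-triangular with 1s on the diagonal, up to permutation), solve by back-substitution:
  V =
[[0, 0, 0, 1],
 [1, 1, 1, 0],
 [1, 0, 0, 0],
 [1, 1, 0, 0]]
  V a = (-2, 1, 3, -1)
Solving gives a = (3, -4, 2, -2).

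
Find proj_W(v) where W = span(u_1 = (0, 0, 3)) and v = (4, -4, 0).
proj_W(v) = (0, 0, 0)

Set up U = [u_1 | ... | u_1] ∈ R^(3×1). The projector onto W = col(U) is P = U (U^T U)^(-1) U^T.
Compute U^T U =
  [9],
and U^T v = (0).
Solve U^T U · c = U^T v for the coefficients: c = (0). The projection is proj_W(v) = U c.
Check: (v - proj_W(v)) · u_1 = 0  (should be 0).
Result: proj_W(v) = (0, 0, 0).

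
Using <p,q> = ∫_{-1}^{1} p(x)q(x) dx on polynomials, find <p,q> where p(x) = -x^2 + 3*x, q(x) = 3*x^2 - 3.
<p,q> = 4/5

Expand the product: p(x)·q(x) = -3*x^4 + 9*x^3 + 3*x^2 - 9*x.
∫_{-1}^{1} of each monomial x^k gives [2/(k+1) if k even, 0 if k odd]. Integrating term-by-term (or equivalently evaluating the antiderivative F(x) = -3*x^5/5 + 9*x^4/4 + x^3 - 9*x^2/2 at the endpoints):
  F(1) − F(−1) = -37/20 − (-53/20) = 4/5.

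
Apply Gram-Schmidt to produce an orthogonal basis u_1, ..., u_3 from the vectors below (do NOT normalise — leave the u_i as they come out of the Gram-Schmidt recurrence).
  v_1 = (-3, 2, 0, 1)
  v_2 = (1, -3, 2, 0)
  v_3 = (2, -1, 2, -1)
Orthogonal basis:
  u_1 = (-3, 2, 0, 1)
  u_2 = (-13/14, -12/7, 2, 9/14)
  u_3 = (10/23, 22/23, 28/23, -14/23)

Apply the Gram-Schmidt recurrence
  u_1 = v_1
  u_i = v_i − Σ_{j<i} ((v_i · u_j) / (u_j · u_j)) · u_j.

Step by step this gives:
  u_1 = (-3, 2, 0, 1)
  u_2 = (-13/14, -12/7, 2, 9/14)
  u_3 = (10/23, 22/23, 28/23, -14/23)

Orthogonality check:
  u_2 · u_1 = 0 (should be 0)
  u_3 · u_1 = 0 (should be 0)
  u_3 · u_2 = 0 (should be 0)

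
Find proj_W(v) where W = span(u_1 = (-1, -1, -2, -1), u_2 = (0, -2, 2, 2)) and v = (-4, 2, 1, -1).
proj_W(v) = (1/17, 13/17, -10/17, -11/17)

Set up U = [u_1 | ... | u_2] ∈ R^(4×2). The projector onto W = col(U) is P = U (U^T U)^(-1) U^T.
Compute U^T U =
  [7, -4]
  [-4, 12],
and U^T v = (1, -4).
Solve U^T U · c = U^T v for the coefficients: c = (-1/17, -6/17). The projection is proj_W(v) = U c.
Check: (v - proj_W(v)) · u_1 = 0  (should be 0).
Check: (v - proj_W(v)) · u_2 = 0  (should be 0).
Result: proj_W(v) = (1/17, 13/17, -10/17, -11/17).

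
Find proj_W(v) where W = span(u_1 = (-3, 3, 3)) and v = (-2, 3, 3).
proj_W(v) = (-8/3, 8/3, 8/3)

Set up U = [u_1 | ... | u_1] ∈ R^(3×1). The projector onto W = col(U) is P = U (U^T U)^(-1) U^T.
Compute U^T U =
  [27],
and U^T v = (24).
Solve U^T U · c = U^T v for the coefficients: c = (8/9). The projection is proj_W(v) = U c.
Check: (v - proj_W(v)) · u_1 = 0  (should be 0).
Result: proj_W(v) = (-8/3, 8/3, 8/3).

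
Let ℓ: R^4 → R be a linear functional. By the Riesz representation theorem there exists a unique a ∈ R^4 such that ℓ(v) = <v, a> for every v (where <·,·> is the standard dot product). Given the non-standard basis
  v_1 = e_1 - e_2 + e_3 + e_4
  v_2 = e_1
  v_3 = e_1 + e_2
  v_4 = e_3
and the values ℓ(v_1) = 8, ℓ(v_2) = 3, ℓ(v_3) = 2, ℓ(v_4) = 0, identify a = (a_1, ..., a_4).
a = (3, -1, 0, 4)

Write a = (a_1, ..., a_4) in the standard basis. For each basis vector v_i, ℓ(v_i) = <v_i, a> is a linear equation in the a_j's. Collect the n equations into a matrix system V a = ℓ, where row i of V is v_i (expressed in the standard basis). Since V is invertible (lower-triangular with 1s on the diagonal, up to permutation), solve by back-substitution:
  V =
[[1, -1, 1, 1],
 [1, 0, 0, 0],
 [1, 1, 0, 0],
 [0, 0, 1, 0]]
  V a = (8, 3, 2, 0)
Solving gives a = (3, -1, 0, 4).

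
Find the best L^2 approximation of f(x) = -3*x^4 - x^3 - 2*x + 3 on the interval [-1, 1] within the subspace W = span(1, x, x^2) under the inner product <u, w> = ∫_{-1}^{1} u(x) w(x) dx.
g(x) = -18*x^2/7 - 13*x/5 + 114/35

The best approximation g ∈ W is the orthogonal projection of f onto W. Writing g = a_0 + a_1 x + a_2 x^2, the coefficients solve the normal equations G · a = b where
  G_{ij} = <φ_i, φ_j> and b_i = <f, φ_i>, with φ_0 = 1, φ_1 = x, φ_2 = x^2.
G =
  [2, 0, 2/3]
  [0, 2/3, 0]
  [2/3, 0, 2/5],
b = (24/5, -26/15, 8/7).
Solving gives a_0 = 114/35, a_1 = -13/5, a_2 = -18/7, so
  g(x) = -18*x^2/7 - 13*x/5 + 114/35.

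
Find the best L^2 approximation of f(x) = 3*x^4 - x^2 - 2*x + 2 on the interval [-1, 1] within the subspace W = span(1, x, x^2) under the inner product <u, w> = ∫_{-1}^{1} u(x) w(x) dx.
g(x) = 11*x^2/7 - 2*x + 61/35

The best approximation g ∈ W is the orthogonal projection of f onto W. Writing g = a_0 + a_1 x + a_2 x^2, the coefficients solve the normal equations G · a = b where
  G_{ij} = <φ_i, φ_j> and b_i = <f, φ_i>, with φ_0 = 1, φ_1 = x, φ_2 = x^2.
G =
  [2, 0, 2/3]
  [0, 2/3, 0]
  [2/3, 0, 2/5],
b = (68/15, -4/3, 188/105).
Solving gives a_0 = 61/35, a_1 = -2, a_2 = 11/7, so
  g(x) = 11*x^2/7 - 2*x + 61/35.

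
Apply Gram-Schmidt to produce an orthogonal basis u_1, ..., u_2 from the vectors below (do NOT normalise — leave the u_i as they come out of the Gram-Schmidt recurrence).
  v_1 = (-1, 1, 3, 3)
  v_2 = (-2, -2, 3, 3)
Orthogonal basis:
  u_1 = (-1, 1, 3, 3)
  u_2 = (-11/10, -29/10, 3/10, 3/10)

Apply the Gram-Schmidt recurrence
  u_1 = v_1
  u_i = v_i − Σ_{j<i} ((v_i · u_j) / (u_j · u_j)) · u_j.

Step by step this gives:
  u_1 = (-1, 1, 3, 3)
  u_2 = (-11/10, -29/10, 3/10, 3/10)

Orthogonality check:
  u_2 · u_1 = 0 (should be 0)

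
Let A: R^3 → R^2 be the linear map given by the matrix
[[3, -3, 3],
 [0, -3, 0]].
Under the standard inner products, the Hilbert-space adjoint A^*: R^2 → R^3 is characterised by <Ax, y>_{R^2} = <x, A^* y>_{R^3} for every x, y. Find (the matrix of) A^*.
A^* = A^T =
[[3, 0],
 [-3, -3],
 [3, 0]]

For real matrices with standard dot products, the defining identity <Ax, y> = <x, A^* y> gives (Ax)^T y = x^T (A^*) y, i.e. x^T A^T y = x^T (A^*) y. Since this holds for all x, y, we must have A^* = A^T. Therefore
A^* =
[[3, 0],
 [-3, -3],
 [3, 0]].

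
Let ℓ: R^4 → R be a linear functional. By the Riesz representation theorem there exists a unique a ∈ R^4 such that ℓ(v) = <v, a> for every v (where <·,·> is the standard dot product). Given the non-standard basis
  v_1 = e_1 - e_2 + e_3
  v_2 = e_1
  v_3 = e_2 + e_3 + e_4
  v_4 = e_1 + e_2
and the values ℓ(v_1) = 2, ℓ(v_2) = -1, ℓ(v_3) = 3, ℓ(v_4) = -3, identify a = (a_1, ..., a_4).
a = (-1, -2, 1, 4)

Write a = (a_1, ..., a_4) in the standard basis. For each basis vector v_i, ℓ(v_i) = <v_i, a> is a linear equation in the a_j's. Collect the n equations into a matrix system V a = ℓ, where row i of V is v_i (expressed in the standard basis). Since V is invertible (lower-triangular with 1s on the diagonal, up to permutation), solve by back-substitution:
  V =
[[1, -1, 1, 0],
 [1, 0, 0, 0],
 [0, 1, 1, 1],
 [1, 1, 0, 0]]
  V a = (2, -1, 3, -3)
Solving gives a = (-1, -2, 1, 4).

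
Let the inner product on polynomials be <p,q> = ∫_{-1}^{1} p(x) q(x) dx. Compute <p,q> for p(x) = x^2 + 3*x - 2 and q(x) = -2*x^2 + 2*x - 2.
<p,q> = 188/15

Expand the product: p(x)·q(x) = -2*x^4 - 4*x^3 + 8*x^2 - 10*x + 4.
∫_{-1}^{1} of each monomial x^k gives [2/(k+1) if k even, 0 if k odd]. Integrating term-by-term (or equivalently evaluating the antiderivative F(x) = -2*x^5/5 - x^4 + 8*x^3/3 - 5*x^2 + 4*x at the endpoints):
  F(1) − F(−1) = 4/15 − (-184/15) = 188/15.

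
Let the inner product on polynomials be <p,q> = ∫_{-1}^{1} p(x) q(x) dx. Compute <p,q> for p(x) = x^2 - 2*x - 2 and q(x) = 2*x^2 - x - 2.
<p,q> = 92/15

Expand the product: p(x)·q(x) = 2*x^4 - 5*x^3 - 4*x^2 + 6*x + 4.
∫_{-1}^{1} of each monomial x^k gives [2/(k+1) if k even, 0 if k odd]. Integrating term-by-term (or equivalently evaluating the antiderivative F(x) = 2*x^5/5 - 5*x^4/4 - 4*x^3/3 + 3*x^2 + 4*x at the endpoints):
  F(1) − F(−1) = 289/60 − (-79/60) = 92/15.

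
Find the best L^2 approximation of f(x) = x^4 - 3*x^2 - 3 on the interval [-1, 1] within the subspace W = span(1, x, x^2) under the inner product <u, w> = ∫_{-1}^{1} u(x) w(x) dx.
g(x) = -15*x^2/7 - 108/35

The best approximation g ∈ W is the orthogonal projection of f onto W. Writing g = a_0 + a_1 x + a_2 x^2, the coefficients solve the normal equations G · a = b where
  G_{ij} = <φ_i, φ_j> and b_i = <f, φ_i>, with φ_0 = 1, φ_1 = x, φ_2 = x^2.
G =
  [2, 0, 2/3]
  [0, 2/3, 0]
  [2/3, 0, 2/5],
b = (-38/5, 0, -102/35).
Solving gives a_0 = -108/35, a_1 = 0, a_2 = -15/7, so
  g(x) = -15*x^2/7 - 108/35.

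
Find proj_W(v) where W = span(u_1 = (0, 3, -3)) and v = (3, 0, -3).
proj_W(v) = (0, 3/2, -3/2)

Set up U = [u_1 | ... | u_1] ∈ R^(3×1). The projector onto W = col(U) is P = U (U^T U)^(-1) U^T.
Compute U^T U =
  [18],
and U^T v = (9).
Solve U^T U · c = U^T v for the coefficients: c = (1/2). The projection is proj_W(v) = U c.
Check: (v - proj_W(v)) · u_1 = 0  (should be 0).
Result: proj_W(v) = (0, 3/2, -3/2).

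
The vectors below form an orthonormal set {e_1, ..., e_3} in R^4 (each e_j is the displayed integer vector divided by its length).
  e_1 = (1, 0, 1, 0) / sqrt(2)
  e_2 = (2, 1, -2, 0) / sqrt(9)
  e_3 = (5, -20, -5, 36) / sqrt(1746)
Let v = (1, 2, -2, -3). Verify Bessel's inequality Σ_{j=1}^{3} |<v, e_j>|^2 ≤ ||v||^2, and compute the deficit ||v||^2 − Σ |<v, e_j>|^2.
Σ |<v, e_j>|^2 = 1721/97; ||v||^2 = 18; deficit = 25/97

Write each e_j = u_j / sqrt(<u_j, u_j>) where u_j is the displayed integer vector. Then <v, e_j> = <v, u_j> / sqrt(<u_j, u_j>), so |<v, e_j>|^2 = <v, u_j>^2 / <u_j, u_j>.
Coefficients: <v, e_1> = -1/sqrt(2), <v, e_2> = 8/sqrt(9), <v, e_3> = -133/sqrt(1746).
Square and sum: Σ |<v, e_j>|^2 = 1721/97.
Compute ||v||^2 = v·v = 18.
Deficit = 18 − 1721/97 = 25/97 ≥ 0, confirming Bessel's inequality. (The deficit equals ||v − Σ <v,e_j> e_j||^2, the squared distance from v to span{e_j}.)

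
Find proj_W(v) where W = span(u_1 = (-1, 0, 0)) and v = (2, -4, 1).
proj_W(v) = (2, 0, 0)

Set up U = [u_1 | ... | u_1] ∈ R^(3×1). The projector onto W = col(U) is P = U (U^T U)^(-1) U^T.
Compute U^T U =
  [1],
and U^T v = (-2).
Solve U^T U · c = U^T v for the coefficients: c = (-2). The projection is proj_W(v) = U c.
Check: (v - proj_W(v)) · u_1 = 0  (should be 0).
Result: proj_W(v) = (2, 0, 0).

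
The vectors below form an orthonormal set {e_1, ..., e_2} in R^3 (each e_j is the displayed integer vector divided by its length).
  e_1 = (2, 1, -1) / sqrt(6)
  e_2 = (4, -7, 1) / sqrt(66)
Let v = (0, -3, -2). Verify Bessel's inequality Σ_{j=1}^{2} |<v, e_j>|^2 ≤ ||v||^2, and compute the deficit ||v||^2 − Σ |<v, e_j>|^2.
Σ |<v, e_j>|^2 = 62/11; ||v||^2 = 13; deficit = 81/11

Write each e_j = u_j / sqrt(<u_j, u_j>) where u_j is the displayed integer vector. Then <v, e_j> = <v, u_j> / sqrt(<u_j, u_j>), so |<v, e_j>|^2 = <v, u_j>^2 / <u_j, u_j>.
Coefficients: <v, e_1> = -1/sqrt(6), <v, e_2> = 19/sqrt(66).
Square and sum: Σ |<v, e_j>|^2 = 62/11.
Compute ||v||^2 = v·v = 13.
Deficit = 13 − 62/11 = 81/11 ≥ 0, confirming Bessel's inequality. (The deficit equals ||v − Σ <v,e_j> e_j||^2, the squared distance from v to span{e_j}.)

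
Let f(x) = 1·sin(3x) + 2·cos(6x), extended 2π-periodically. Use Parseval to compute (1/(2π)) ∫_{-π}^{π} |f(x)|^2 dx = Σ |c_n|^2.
Σ |c_n|^2 = 5/2

Expand |f|^2 and use orthogonality of {sin(nx), cos(mx)} on [-π, π]:
  ∫_{-π}^{π} sin(nx)^2 dx = π, ∫ cos(mx)^2 dx = π, and cross terms integrate to 0.
So ∫_{-π}^{π} f(x)^2 dx = 1^2 · π + 2^2 · π = (1 + 4)π.
Divide by 2π: (1 + 4)/2 = 5/2.
By Parseval, this equals Σ |c_n|^2.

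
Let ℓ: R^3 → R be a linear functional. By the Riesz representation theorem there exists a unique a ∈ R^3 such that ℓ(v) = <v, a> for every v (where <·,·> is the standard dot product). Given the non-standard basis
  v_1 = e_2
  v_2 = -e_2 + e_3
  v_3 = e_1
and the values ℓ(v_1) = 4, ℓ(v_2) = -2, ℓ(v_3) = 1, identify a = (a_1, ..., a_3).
a = (1, 4, 2)

Write a = (a_1, ..., a_3) in the standard basis. For each basis vector v_i, ℓ(v_i) = <v_i, a> is a linear equation in the a_j's. Collect the n equations into a matrix system V a = ℓ, where row i of V is v_i (expressed in the standard basis). Since V is invertible (lower-triangular with 1s on the diagonal, up to permutation), solve by back-substitution:
  V =
[[0, 1, 0],
 [0, -1, 1],
 [1, 0, 0]]
  V a = (4, -2, 1)
Solving gives a = (1, 4, 2).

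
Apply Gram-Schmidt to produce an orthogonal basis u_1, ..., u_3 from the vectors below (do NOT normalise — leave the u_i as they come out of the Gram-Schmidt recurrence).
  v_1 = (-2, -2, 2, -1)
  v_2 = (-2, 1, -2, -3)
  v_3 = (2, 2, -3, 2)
Orthogonal basis:
  u_1 = (-2, -2, 2, -1)
  u_2 = (-24/13, 15/13, -28/13, -38/13)
  u_3 = (-126/233, -96/233, -147/233, 150/233)

Apply the Gram-Schmidt recurrence
  u_1 = v_1
  u_i = v_i − Σ_{j<i} ((v_i · u_j) / (u_j · u_j)) · u_j.

Step by step this gives:
  u_1 = (-2, -2, 2, -1)
  u_2 = (-24/13, 15/13, -28/13, -38/13)
  u_3 = (-126/233, -96/233, -147/233, 150/233)

Orthogonality check:
  u_2 · u_1 = 0 (should be 0)
  u_3 · u_1 = 0 (should be 0)
  u_3 · u_2 = 0 (should be 0)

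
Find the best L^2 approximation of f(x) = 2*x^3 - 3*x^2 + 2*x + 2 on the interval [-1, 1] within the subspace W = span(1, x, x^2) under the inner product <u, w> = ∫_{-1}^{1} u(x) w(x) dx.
g(x) = -3*x^2 + 16*x/5 + 2

The best approximation g ∈ W is the orthogonal projection of f onto W. Writing g = a_0 + a_1 x + a_2 x^2, the coefficients solve the normal equations G · a = b where
  G_{ij} = <φ_i, φ_j> and b_i = <f, φ_i>, with φ_0 = 1, φ_1 = x, φ_2 = x^2.
G =
  [2, 0, 2/3]
  [0, 2/3, 0]
  [2/3, 0, 2/5],
b = (2, 32/15, 2/15).
Solving gives a_0 = 2, a_1 = 16/5, a_2 = -3, so
  g(x) = -3*x^2 + 16*x/5 + 2.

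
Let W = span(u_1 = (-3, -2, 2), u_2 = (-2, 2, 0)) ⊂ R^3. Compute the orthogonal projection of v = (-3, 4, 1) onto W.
proj_W(v) = (-113/33, 118/33, -2/33)

Set up U = [u_1 | ... | u_2] ∈ R^(3×2). The projector onto W = col(U) is P = U (U^T U)^(-1) U^T.
Compute U^T U =
  [17, 2]
  [2, 8],
and U^T v = (3, 14).
Solve U^T U · c = U^T v for the coefficients: c = (-1/33, 58/33). The projection is proj_W(v) = U c.
Check: (v - proj_W(v)) · u_1 = 0  (should be 0).
Check: (v - proj_W(v)) · u_2 = 0  (should be 0).
Result: proj_W(v) = (-113/33, 118/33, -2/33).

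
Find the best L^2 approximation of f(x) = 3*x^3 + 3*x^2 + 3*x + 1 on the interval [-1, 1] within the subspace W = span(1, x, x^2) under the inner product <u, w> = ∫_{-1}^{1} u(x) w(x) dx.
g(x) = 3*x^2 + 24*x/5 + 1

The best approximation g ∈ W is the orthogonal projection of f onto W. Writing g = a_0 + a_1 x + a_2 x^2, the coefficients solve the normal equations G · a = b where
  G_{ij} = <φ_i, φ_j> and b_i = <f, φ_i>, with φ_0 = 1, φ_1 = x, φ_2 = x^2.
G =
  [2, 0, 2/3]
  [0, 2/3, 0]
  [2/3, 0, 2/5],
b = (4, 16/5, 28/15).
Solving gives a_0 = 1, a_1 = 24/5, a_2 = 3, so
  g(x) = 3*x^2 + 24*x/5 + 1.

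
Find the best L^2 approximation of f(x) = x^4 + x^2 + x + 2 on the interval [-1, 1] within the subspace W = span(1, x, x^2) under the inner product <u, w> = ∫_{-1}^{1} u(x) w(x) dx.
g(x) = 13*x^2/7 + x + 67/35

The best approximation g ∈ W is the orthogonal projection of f onto W. Writing g = a_0 + a_1 x + a_2 x^2, the coefficients solve the normal equations G · a = b where
  G_{ij} = <φ_i, φ_j> and b_i = <f, φ_i>, with φ_0 = 1, φ_1 = x, φ_2 = x^2.
G =
  [2, 0, 2/3]
  [0, 2/3, 0]
  [2/3, 0, 2/5],
b = (76/15, 2/3, 212/105).
Solving gives a_0 = 67/35, a_1 = 1, a_2 = 13/7, so
  g(x) = 13*x^2/7 + x + 67/35.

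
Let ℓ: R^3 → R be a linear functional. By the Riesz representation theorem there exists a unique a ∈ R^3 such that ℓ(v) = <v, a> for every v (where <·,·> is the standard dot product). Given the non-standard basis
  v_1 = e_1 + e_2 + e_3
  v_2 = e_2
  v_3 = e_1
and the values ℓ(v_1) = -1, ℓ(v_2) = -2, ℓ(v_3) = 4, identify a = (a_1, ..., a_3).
a = (4, -2, -3)

Write a = (a_1, ..., a_3) in the standard basis. For each basis vector v_i, ℓ(v_i) = <v_i, a> is a linear equation in the a_j's. Collect the n equations into a matrix system V a = ℓ, where row i of V is v_i (expressed in the standard basis). Since V is invertible (lower-triangular with 1s on the diagonal, up to permutation), solve by back-substitution:
  V =
[[1, 1, 1],
 [0, 1, 0],
 [1, 0, 0]]
  V a = (-1, -2, 4)
Solving gives a = (4, -2, -3).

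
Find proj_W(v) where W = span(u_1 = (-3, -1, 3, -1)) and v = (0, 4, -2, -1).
proj_W(v) = (27/20, 9/20, -27/20, 9/20)

Set up U = [u_1 | ... | u_1] ∈ R^(4×1). The projector onto W = col(U) is P = U (U^T U)^(-1) U^T.
Compute U^T U =
  [20],
and U^T v = (-9).
Solve U^T U · c = U^T v for the coefficients: c = (-9/20). The projection is proj_W(v) = U c.
Check: (v - proj_W(v)) · u_1 = 0  (should be 0).
Result: proj_W(v) = (27/20, 9/20, -27/20, 9/20).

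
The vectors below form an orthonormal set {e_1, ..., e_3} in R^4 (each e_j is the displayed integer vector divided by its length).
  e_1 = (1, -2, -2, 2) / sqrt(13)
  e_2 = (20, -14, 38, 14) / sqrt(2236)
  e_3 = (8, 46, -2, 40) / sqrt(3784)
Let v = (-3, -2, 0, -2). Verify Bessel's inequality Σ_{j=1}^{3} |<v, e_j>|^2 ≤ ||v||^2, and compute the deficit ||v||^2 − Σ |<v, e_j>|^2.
Σ |<v, e_j>|^2 = 137/11; ||v||^2 = 17; deficit = 50/11

Write each e_j = u_j / sqrt(<u_j, u_j>) where u_j is the displayed integer vector. Then <v, e_j> = <v, u_j> / sqrt(<u_j, u_j>), so |<v, e_j>|^2 = <v, u_j>^2 / <u_j, u_j>.
Coefficients: <v, e_1> = -3/sqrt(13), <v, e_2> = -60/sqrt(2236), <v, e_3> = -196/sqrt(3784).
Square and sum: Σ |<v, e_j>|^2 = 137/11.
Compute ||v||^2 = v·v = 17.
Deficit = 17 − 137/11 = 50/11 ≥ 0, confirming Bessel's inequality. (The deficit equals ||v − Σ <v,e_j> e_j||^2, the squared distance from v to span{e_j}.)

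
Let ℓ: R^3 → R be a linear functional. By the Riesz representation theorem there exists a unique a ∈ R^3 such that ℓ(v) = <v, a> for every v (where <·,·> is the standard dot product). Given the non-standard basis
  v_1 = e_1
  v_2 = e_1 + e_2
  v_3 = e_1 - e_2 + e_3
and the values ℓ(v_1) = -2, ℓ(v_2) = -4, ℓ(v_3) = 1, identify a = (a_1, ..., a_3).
a = (-2, -2, 1)

Write a = (a_1, ..., a_3) in the standard basis. For each basis vector v_i, ℓ(v_i) = <v_i, a> is a linear equation in the a_j's. Collect the n equations into a matrix system V a = ℓ, where row i of V is v_i (expressed in the standard basis). Since V is invertible (lower-triangular with 1s on the diagonal, up to permutation), solve by back-substitution:
  V =
[[1, 0, 0],
 [1, 1, 0],
 [1, -1, 1]]
  V a = (-2, -4, 1)
Solving gives a = (-2, -2, 1).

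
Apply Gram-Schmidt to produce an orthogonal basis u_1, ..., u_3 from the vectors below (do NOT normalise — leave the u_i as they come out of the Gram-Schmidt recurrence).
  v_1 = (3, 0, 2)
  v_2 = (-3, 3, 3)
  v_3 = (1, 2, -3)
Orthogonal basis:
  u_1 = (3, 0, 2)
  u_2 = (-30/13, 3, 45/13)
  u_3 = (21/19, 105/38, -63/38)

Apply the Gram-Schmidt recurrence
  u_1 = v_1
  u_i = v_i − Σ_{j<i} ((v_i · u_j) / (u_j · u_j)) · u_j.

Step by step this gives:
  u_1 = (3, 0, 2)
  u_2 = (-30/13, 3, 45/13)
  u_3 = (21/19, 105/38, -63/38)

Orthogonality check:
  u_2 · u_1 = 0 (should be 0)
  u_3 · u_1 = 0 (should be 0)
  u_3 · u_2 = 0 (should be 0)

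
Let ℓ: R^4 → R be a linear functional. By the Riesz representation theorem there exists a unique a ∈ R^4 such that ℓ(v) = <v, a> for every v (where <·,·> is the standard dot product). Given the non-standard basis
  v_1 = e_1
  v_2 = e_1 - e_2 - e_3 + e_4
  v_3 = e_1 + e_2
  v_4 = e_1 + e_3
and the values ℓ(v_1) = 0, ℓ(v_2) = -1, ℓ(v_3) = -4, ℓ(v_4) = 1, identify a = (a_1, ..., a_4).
a = (0, -4, 1, -4)

Write a = (a_1, ..., a_4) in the standard basis. For each basis vector v_i, ℓ(v_i) = <v_i, a> is a linear equation in the a_j's. Collect the n equations into a matrix system V a = ℓ, where row i of V is v_i (expressed in the standard basis). Since V is invertible (lower-triangular with 1s on the diagonal, up to permutation), solve by back-substitution:
  V =
[[1, 0, 0, 0],
 [1, -1, -1, 1],
 [1, 1, 0, 0],
 [1, 0, 1, 0]]
  V a = (0, -1, -4, 1)
Solving gives a = (0, -4, 1, -4).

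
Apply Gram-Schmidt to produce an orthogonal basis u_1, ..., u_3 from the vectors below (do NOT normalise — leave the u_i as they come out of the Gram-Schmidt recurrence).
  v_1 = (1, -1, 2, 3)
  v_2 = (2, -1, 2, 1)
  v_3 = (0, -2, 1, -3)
Orthogonal basis:
  u_1 = (1, -1, 2, 3)
  u_2 = (4/3, -1/3, 2/3, -1)
  u_3 = (-7/5, -19/10, 4/5, -7/10)

Apply the Gram-Schmidt recurrence
  u_1 = v_1
  u_i = v_i − Σ_{j<i} ((v_i · u_j) / (u_j · u_j)) · u_j.

Step by step this gives:
  u_1 = (1, -1, 2, 3)
  u_2 = (4/3, -1/3, 2/3, -1)
  u_3 = (-7/5, -19/10, 4/5, -7/10)

Orthogonality check:
  u_2 · u_1 = 0 (should be 0)
  u_3 · u_1 = 0 (should be 0)
  u_3 · u_2 = 0 (should be 0)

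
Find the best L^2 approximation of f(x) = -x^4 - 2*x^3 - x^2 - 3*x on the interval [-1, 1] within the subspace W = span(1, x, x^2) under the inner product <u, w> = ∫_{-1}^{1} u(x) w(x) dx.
g(x) = -13*x^2/7 - 21*x/5 + 3/35

The best approximation g ∈ W is the orthogonal projection of f onto W. Writing g = a_0 + a_1 x + a_2 x^2, the coefficients solve the normal equations G · a = b where
  G_{ij} = <φ_i, φ_j> and b_i = <f, φ_i>, with φ_0 = 1, φ_1 = x, φ_2 = x^2.
G =
  [2, 0, 2/3]
  [0, 2/3, 0]
  [2/3, 0, 2/5],
b = (-16/15, -14/5, -24/35).
Solving gives a_0 = 3/35, a_1 = -21/5, a_2 = -13/7, so
  g(x) = -13*x^2/7 - 21*x/5 + 3/35.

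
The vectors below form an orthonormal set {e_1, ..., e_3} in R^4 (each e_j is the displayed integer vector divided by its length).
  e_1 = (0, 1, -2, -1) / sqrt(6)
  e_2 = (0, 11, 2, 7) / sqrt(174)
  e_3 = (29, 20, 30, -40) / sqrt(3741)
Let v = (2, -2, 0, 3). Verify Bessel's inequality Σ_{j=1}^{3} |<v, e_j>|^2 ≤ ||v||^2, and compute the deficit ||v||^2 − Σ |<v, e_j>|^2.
Σ |<v, e_j>|^2 = 299/43; ||v||^2 = 17; deficit = 432/43

Write each e_j = u_j / sqrt(<u_j, u_j>) where u_j is the displayed integer vector. Then <v, e_j> = <v, u_j> / sqrt(<u_j, u_j>), so |<v, e_j>|^2 = <v, u_j>^2 / <u_j, u_j>.
Coefficients: <v, e_1> = -5/sqrt(6), <v, e_2> = -1/sqrt(174), <v, e_3> = -102/sqrt(3741).
Square and sum: Σ |<v, e_j>|^2 = 299/43.
Compute ||v||^2 = v·v = 17.
Deficit = 17 − 299/43 = 432/43 ≥ 0, confirming Bessel's inequality. (The deficit equals ||v − Σ <v,e_j> e_j||^2, the squared distance from v to span{e_j}.)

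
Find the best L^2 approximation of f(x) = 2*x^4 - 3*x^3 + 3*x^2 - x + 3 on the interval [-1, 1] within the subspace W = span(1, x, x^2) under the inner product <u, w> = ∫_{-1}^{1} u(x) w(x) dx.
g(x) = 33*x^2/7 - 14*x/5 + 99/35

The best approximation g ∈ W is the orthogonal projection of f onto W. Writing g = a_0 + a_1 x + a_2 x^2, the coefficients solve the normal equations G · a = b where
  G_{ij} = <φ_i, φ_j> and b_i = <f, φ_i>, with φ_0 = 1, φ_1 = x, φ_2 = x^2.
G =
  [2, 0, 2/3]
  [0, 2/3, 0]
  [2/3, 0, 2/5],
b = (44/5, -28/15, 132/35).
Solving gives a_0 = 99/35, a_1 = -14/5, a_2 = 33/7, so
  g(x) = 33*x^2/7 - 14*x/5 + 99/35.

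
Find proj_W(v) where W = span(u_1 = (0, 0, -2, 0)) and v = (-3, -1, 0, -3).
proj_W(v) = (0, 0, 0, 0)

Set up U = [u_1 | ... | u_1] ∈ R^(4×1). The projector onto W = col(U) is P = U (U^T U)^(-1) U^T.
Compute U^T U =
  [4],
and U^T v = (0).
Solve U^T U · c = U^T v for the coefficients: c = (0). The projection is proj_W(v) = U c.
Check: (v - proj_W(v)) · u_1 = 0  (should be 0).
Result: proj_W(v) = (0, 0, 0, 0).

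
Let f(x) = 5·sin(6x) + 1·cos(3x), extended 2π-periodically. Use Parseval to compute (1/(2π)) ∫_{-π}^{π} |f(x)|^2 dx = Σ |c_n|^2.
Σ |c_n|^2 = 13

Expand |f|^2 and use orthogonality of {sin(nx), cos(mx)} on [-π, π]:
  ∫_{-π}^{π} sin(nx)^2 dx = π, ∫ cos(mx)^2 dx = π, and cross terms integrate to 0.
So ∫_{-π}^{π} f(x)^2 dx = 5^2 · π + 1^2 · π = (25 + 1)π.
Divide by 2π: (25 + 1)/2 = 13.
By Parseval, this equals Σ |c_n|^2.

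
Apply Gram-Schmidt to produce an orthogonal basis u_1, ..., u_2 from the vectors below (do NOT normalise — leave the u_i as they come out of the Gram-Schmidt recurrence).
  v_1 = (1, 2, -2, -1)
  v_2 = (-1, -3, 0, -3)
Orthogonal basis:
  u_1 = (1, 2, -2, -1)
  u_2 = (-3/5, -11/5, -4/5, -17/5)

Apply the Gram-Schmidt recurrence
  u_1 = v_1
  u_i = v_i − Σ_{j<i} ((v_i · u_j) / (u_j · u_j)) · u_j.

Step by step this gives:
  u_1 = (1, 2, -2, -1)
  u_2 = (-3/5, -11/5, -4/5, -17/5)

Orthogonality check:
  u_2 · u_1 = 0 (should be 0)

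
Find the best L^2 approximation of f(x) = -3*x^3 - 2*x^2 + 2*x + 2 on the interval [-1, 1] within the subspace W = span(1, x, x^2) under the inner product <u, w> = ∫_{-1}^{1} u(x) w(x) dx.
g(x) = -2*x^2 + x/5 + 2

The best approximation g ∈ W is the orthogonal projection of f onto W. Writing g = a_0 + a_1 x + a_2 x^2, the coefficients solve the normal equations G · a = b where
  G_{ij} = <φ_i, φ_j> and b_i = <f, φ_i>, with φ_0 = 1, φ_1 = x, φ_2 = x^2.
G =
  [2, 0, 2/3]
  [0, 2/3, 0]
  [2/3, 0, 2/5],
b = (8/3, 2/15, 8/15).
Solving gives a_0 = 2, a_1 = 1/5, a_2 = -2, so
  g(x) = -2*x^2 + x/5 + 2.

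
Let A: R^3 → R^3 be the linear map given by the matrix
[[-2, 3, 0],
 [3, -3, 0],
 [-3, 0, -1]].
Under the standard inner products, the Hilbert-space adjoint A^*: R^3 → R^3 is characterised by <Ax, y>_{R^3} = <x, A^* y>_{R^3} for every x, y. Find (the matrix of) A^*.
A^* = A^T =
[[-2, 3, -3],
 [3, -3, 0],
 [0, 0, -1]]

For real matrices with standard dot products, the defining identity <Ax, y> = <x, A^* y> gives (Ax)^T y = x^T (A^*) y, i.e. x^T A^T y = x^T (A^*) y. Since this holds for all x, y, we must have A^* = A^T. Therefore
A^* =
[[-2, 3, -3],
 [3, -3, 0],
 [0, 0, -1]].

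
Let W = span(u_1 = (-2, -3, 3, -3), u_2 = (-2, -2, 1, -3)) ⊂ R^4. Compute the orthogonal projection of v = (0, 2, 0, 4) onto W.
proj_W(v) = (72/37, 58/37, -8/37, 108/37)

Set up U = [u_1 | ... | u_2] ∈ R^(4×2). The projector onto W = col(U) is P = U (U^T U)^(-1) U^T.
Compute U^T U =
  [31, 22]
  [22, 18],
and U^T v = (-18, -16).
Solve U^T U · c = U^T v for the coefficients: c = (14/37, -50/37). The projection is proj_W(v) = U c.
Check: (v - proj_W(v)) · u_1 = 0  (should be 0).
Check: (v - proj_W(v)) · u_2 = 0  (should be 0).
Result: proj_W(v) = (72/37, 58/37, -8/37, 108/37).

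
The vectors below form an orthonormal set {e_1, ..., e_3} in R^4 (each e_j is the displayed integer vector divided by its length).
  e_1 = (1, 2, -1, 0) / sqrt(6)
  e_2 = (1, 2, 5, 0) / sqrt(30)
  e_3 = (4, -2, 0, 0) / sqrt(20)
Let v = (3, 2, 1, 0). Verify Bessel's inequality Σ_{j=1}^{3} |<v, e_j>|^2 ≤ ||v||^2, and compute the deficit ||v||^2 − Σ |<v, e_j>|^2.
Σ |<v, e_j>|^2 = 14; ||v||^2 = 14; deficit = 0

Write each e_j = u_j / sqrt(<u_j, u_j>) where u_j is the displayed integer vector. Then <v, e_j> = <v, u_j> / sqrt(<u_j, u_j>), so |<v, e_j>|^2 = <v, u_j>^2 / <u_j, u_j>.
Coefficients: <v, e_1> = 6/sqrt(6), <v, e_2> = 12/sqrt(30), <v, e_3> = 8/sqrt(20).
Square and sum: Σ |<v, e_j>|^2 = 14.
Compute ||v||^2 = v·v = 14.
Deficit = 14 − 14 = 0 ≥ 0, confirming Bessel's inequality. (The deficit equals ||v − Σ <v,e_j> e_j||^2, the squared distance from v to span{e_j}.)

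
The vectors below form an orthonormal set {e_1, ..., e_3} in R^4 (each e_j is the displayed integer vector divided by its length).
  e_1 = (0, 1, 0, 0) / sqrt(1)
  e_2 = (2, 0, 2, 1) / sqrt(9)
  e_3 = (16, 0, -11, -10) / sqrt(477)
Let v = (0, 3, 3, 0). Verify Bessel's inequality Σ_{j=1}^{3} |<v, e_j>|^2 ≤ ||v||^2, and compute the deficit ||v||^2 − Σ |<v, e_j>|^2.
Σ |<v, e_j>|^2 = 810/53; ||v||^2 = 18; deficit = 144/53

Write each e_j = u_j / sqrt(<u_j, u_j>) where u_j is the displayed integer vector. Then <v, e_j> = <v, u_j> / sqrt(<u_j, u_j>), so |<v, e_j>|^2 = <v, u_j>^2 / <u_j, u_j>.
Coefficients: <v, e_1> = 3/sqrt(1), <v, e_2> = 6/sqrt(9), <v, e_3> = -33/sqrt(477).
Square and sum: Σ |<v, e_j>|^2 = 810/53.
Compute ||v||^2 = v·v = 18.
Deficit = 18 − 810/53 = 144/53 ≥ 0, confirming Bessel's inequality. (The deficit equals ||v − Σ <v,e_j> e_j||^2, the squared distance from v to span{e_j}.)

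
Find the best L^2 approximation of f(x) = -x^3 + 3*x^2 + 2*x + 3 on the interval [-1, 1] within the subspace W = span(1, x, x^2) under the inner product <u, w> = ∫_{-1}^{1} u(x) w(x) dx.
g(x) = 3*x^2 + 7*x/5 + 3

The best approximation g ∈ W is the orthogonal projection of f onto W. Writing g = a_0 + a_1 x + a_2 x^2, the coefficients solve the normal equations G · a = b where
  G_{ij} = <φ_i, φ_j> and b_i = <f, φ_i>, with φ_0 = 1, φ_1 = x, φ_2 = x^2.
G =
  [2, 0, 2/3]
  [0, 2/3, 0]
  [2/3, 0, 2/5],
b = (8, 14/15, 16/5).
Solving gives a_0 = 3, a_1 = 7/5, a_2 = 3, so
  g(x) = 3*x^2 + 7*x/5 + 3.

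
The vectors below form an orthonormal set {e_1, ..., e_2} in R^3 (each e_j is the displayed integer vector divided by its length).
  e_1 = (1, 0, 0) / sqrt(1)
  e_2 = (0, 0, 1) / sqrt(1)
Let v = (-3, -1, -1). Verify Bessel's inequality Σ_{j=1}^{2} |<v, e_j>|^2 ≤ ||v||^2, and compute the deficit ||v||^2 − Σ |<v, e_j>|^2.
Σ |<v, e_j>|^2 = 10; ||v||^2 = 11; deficit = 1

Write each e_j = u_j / sqrt(<u_j, u_j>) where u_j is the displayed integer vector. Then <v, e_j> = <v, u_j> / sqrt(<u_j, u_j>), so |<v, e_j>|^2 = <v, u_j>^2 / <u_j, u_j>.
Coefficients: <v, e_1> = -3/sqrt(1), <v, e_2> = -1/sqrt(1).
Square and sum: Σ |<v, e_j>|^2 = 10.
Compute ||v||^2 = v·v = 11.
Deficit = 11 − 10 = 1 ≥ 0, confirming Bessel's inequality. (The deficit equals ||v − Σ <v,e_j> e_j||^2, the squared distance from v to span{e_j}.)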